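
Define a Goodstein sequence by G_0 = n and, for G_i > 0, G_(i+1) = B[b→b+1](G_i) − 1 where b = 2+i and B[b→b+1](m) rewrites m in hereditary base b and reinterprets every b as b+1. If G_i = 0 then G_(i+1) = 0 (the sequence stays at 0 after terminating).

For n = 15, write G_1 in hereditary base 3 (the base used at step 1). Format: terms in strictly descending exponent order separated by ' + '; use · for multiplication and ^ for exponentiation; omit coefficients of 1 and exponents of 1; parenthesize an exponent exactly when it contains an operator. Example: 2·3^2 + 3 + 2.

3^(3 + 1) + 3^3 + 3

[0] 15 ≡ 2^(2 + 1) + 2^2 + 2 + 1 (base 2). Lift 3: 112. −1: 111.
[1] 111 ≡ 3^(3 + 1) + 3^3 + 3 (base 3). Lift 4: 1284. −1: 1283.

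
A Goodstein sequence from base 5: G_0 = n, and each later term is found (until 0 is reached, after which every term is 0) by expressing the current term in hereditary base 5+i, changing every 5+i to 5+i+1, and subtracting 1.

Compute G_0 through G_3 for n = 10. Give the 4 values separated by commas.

10, 11, 11, 11

G_0 = 10. HB_5(10) = 2·5. Bump = 12. G_1 = 11.
G_1 = 11. HB_6(11) = 6 + 5. Bump = 12. G_2 = 11.
G_2 = 11. HB_7(11) = 7 + 4. Bump = 12. G_3 = 11.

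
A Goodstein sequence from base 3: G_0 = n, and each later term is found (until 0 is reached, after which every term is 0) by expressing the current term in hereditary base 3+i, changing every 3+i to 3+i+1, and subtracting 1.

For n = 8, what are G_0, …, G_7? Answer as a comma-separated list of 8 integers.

G_0 = 8. HB_3(8) = 2·3 + 2. Bump = 10. G_1 = 9.
G_1 = 9. HB_4(9) = 2·4 + 1. Bump = 11. G_2 = 10.
G_2 = 10. HB_5(10) = 2·5. Bump = 12. G_3 = 11.
G_3 = 11. HB_6(11) = 6 + 5. Bump = 12. G_4 = 11.
G_4 = 11. HB_7(11) = 7 + 4. Bump = 12. G_5 = 11.
G_5 = 11. HB_8(11) = 8 + 3. Bump = 12. G_6 = 11.
G_6 = 11. HB_9(11) = 9 + 2. Bump = 12. G_7 = 11.

8, 9, 10, 11, 11, 11, 11, 11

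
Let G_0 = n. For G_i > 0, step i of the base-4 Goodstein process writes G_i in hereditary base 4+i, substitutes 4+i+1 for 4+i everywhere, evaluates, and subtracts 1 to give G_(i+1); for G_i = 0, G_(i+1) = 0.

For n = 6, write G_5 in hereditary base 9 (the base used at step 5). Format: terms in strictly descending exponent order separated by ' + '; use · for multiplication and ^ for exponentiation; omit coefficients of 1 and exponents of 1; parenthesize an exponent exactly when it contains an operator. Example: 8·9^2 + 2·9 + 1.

4

(0) 6|_4 = 4 + 2 ↦ 5 + 2|_5 = 7 ⇒ 6
(1) 6|_5 = 5 + 1 ↦ 6 + 1|_6 = 7 ⇒ 6
(2) 6|_6 = 6 ↦ 7|_7 = 7 ⇒ 6
(3) 6|_7 = 6 ↦ 6|_8 = 6 ⇒ 5
(4) 5|_8 = 5 ↦ 5|_9 = 5 ⇒ 4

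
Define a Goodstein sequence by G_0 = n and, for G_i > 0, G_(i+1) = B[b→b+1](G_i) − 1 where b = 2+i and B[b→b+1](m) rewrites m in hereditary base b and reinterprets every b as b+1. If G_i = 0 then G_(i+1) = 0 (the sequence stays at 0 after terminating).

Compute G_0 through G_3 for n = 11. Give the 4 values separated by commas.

11, 84, 1027, 15627

11 —HB2→ 2^(2 + 1) + 2 + 1 —bump→ 3^(3 + 1) + 3 + 1 = 85 —(−1)→ 84
84 —HB3→ 3^(3 + 1) + 3 —bump→ 4^(4 + 1) + 4 = 1028 —(−1)→ 1027
1027 —HB4→ 4^(4 + 1) + 3 —bump→ 5^(5 + 1) + 3 = 15628 —(−1)→ 15627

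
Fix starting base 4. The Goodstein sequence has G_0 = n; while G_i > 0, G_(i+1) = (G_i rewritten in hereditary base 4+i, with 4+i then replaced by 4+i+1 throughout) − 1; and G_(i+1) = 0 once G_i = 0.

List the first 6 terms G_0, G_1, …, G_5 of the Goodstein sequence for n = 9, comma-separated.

G_0 = 9. HB_4(9) = 2·4 + 1. Bump = 11. G_1 = 10.
G_1 = 10. HB_5(10) = 2·5. Bump = 12. G_2 = 11.
G_2 = 11. HB_6(11) = 6 + 5. Bump = 12. G_3 = 11.
G_3 = 11. HB_7(11) = 7 + 4. Bump = 12. G_4 = 11.
G_4 = 11. HB_8(11) = 8 + 3. Bump = 12. G_5 = 11.

9, 10, 11, 11, 11, 11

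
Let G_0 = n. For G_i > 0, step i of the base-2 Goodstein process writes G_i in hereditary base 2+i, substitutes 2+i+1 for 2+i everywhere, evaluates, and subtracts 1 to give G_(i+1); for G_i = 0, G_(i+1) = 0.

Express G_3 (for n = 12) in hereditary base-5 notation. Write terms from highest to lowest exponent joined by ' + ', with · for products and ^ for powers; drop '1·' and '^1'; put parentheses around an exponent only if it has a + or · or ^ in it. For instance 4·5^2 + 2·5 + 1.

5^(5 + 1) + 2·5^2 + 2·5

base 2: 12 = 2^(2 + 1) + 2^2; at 3: 3^(3 + 1) + 3^3 = 108; next = 107
base 3: 107 = 3^(3 + 1) + 2·3^2 + 2·3 + 2; at 4: 4^(4 + 1) + 2·4^2 + 2·4 + 2 = 1066; next = 1065
base 4: 1065 = 4^(4 + 1) + 2·4^2 + 2·4 + 1; at 5: 5^(5 + 1) + 2·5^2 + 2·5 + 1 = 15686; next = 15685
base 5: 15685 = 5^(5 + 1) + 2·5^2 + 2·5; at 6: 6^(6 + 1) + 2·6^2 + 2·6 = 280020; next = 280019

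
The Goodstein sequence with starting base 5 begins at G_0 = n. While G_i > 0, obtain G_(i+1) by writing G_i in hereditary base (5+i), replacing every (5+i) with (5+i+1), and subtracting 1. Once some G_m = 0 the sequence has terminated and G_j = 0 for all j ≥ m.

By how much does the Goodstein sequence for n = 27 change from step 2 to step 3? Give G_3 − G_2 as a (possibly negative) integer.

i=0: 27 = 5^2 + 2 (b=5); 5→6: 6^2 + 2 = 38; 38−1 = 37
i=1: 37 = 6^2 + 1 (b=6); 6→7: 7^2 + 1 = 50; 50−1 = 49
i=2: 49 = 7^2 (b=7); 7→8: 8^2 = 64; 64−1 = 63

14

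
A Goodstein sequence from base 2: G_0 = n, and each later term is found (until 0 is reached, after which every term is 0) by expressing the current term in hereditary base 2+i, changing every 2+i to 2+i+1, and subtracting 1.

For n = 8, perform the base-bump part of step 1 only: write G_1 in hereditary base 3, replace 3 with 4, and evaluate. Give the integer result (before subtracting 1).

554

G_0 = 8. HB_2(8) = 2^(2 + 1). Bump = 81. G_1 = 80.
G_1 = 80. HB_3(80) = 2·3^3 + 2·3^2 + 2·3 + 2. Bump = 554. G_2 = 553.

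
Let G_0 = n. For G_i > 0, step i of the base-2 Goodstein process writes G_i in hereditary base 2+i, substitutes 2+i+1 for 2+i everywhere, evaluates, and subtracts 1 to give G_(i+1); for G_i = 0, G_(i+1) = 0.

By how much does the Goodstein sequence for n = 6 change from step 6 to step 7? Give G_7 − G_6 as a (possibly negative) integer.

G_0 = 6. HB_2(6) = 2^2 + 2. Bump = 30. G_1 = 29.
G_1 = 29. HB_3(29) = 3^3 + 2. Bump = 258. G_2 = 257.
G_2 = 257. HB_4(257) = 4^4 + 1. Bump = 3126. G_3 = 3125.
G_3 = 3125. HB_5(3125) = 5^5. Bump = 46656. G_4 = 46655.
G_4 = 46655. HB_6(46655) = 5·6^5 + 5·6^4 + 5·6^3 + 5·6^2 + 5·6 + 5. Bump = 98040. G_5 = 98039.
G_5 = 98039. HB_7(98039) = 5·7^5 + 5·7^4 + 5·7^3 + 5·7^2 + 5·7 + 4. Bump = 187244. G_6 = 187243.
G_6 = 187243. HB_8(187243) = 5·8^5 + 5·8^4 + 5·8^3 + 5·8^2 + 5·8 + 3. Bump = 332148. G_7 = 332147.

144904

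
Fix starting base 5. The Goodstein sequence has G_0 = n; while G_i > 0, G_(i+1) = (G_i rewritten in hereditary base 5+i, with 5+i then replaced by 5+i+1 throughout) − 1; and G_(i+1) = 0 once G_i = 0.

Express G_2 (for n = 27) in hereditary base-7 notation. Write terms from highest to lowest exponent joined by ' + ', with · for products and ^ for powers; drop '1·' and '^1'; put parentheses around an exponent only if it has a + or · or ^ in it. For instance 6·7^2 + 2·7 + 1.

G_0 = 27. HB_5(27) = 5^2 + 2. Bump = 38. G_1 = 37.
G_1 = 37. HB_6(37) = 6^2 + 1. Bump = 50. G_2 = 49.
G_2 = 49. HB_7(49) = 7^2. Bump = 64. G_3 = 63.

7^2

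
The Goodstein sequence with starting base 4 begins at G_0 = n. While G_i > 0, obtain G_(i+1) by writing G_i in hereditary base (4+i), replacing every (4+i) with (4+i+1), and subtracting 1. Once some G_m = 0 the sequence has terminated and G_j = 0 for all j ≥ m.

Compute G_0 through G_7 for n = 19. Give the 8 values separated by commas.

19, 27, 37, 49, 63, 69, 75, 81

[0] 19 ≡ 4^2 + 3 (base 4). Lift 5: 28. −1: 27.
[1] 27 ≡ 5^2 + 2 (base 5). Lift 6: 38. −1: 37.
[2] 37 ≡ 6^2 + 1 (base 6). Lift 7: 50. −1: 49.
[3] 49 ≡ 7^2 (base 7). Lift 8: 64. −1: 63.
[4] 63 ≡ 7·8 + 7 (base 8). Lift 9: 70. −1: 69.
[5] 69 ≡ 7·9 + 6 (base 9). Lift 10: 76. −1: 75.
[6] 75 ≡ 7·10 + 5 (base 10). Lift 11: 82. −1: 81.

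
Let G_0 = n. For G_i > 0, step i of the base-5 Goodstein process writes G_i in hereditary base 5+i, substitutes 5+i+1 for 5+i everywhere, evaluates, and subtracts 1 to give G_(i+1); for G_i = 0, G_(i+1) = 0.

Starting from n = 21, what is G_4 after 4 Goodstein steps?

31

base 5: 21 = 4·5 + 1; at 6: 4·6 + 1 = 25; next = 24
base 6: 24 = 4·6; at 7: 4·7 = 28; next = 27
base 7: 27 = 3·7 + 6; at 8: 3·8 + 6 = 30; next = 29
base 8: 29 = 3·8 + 5; at 9: 3·9 + 5 = 32; next = 31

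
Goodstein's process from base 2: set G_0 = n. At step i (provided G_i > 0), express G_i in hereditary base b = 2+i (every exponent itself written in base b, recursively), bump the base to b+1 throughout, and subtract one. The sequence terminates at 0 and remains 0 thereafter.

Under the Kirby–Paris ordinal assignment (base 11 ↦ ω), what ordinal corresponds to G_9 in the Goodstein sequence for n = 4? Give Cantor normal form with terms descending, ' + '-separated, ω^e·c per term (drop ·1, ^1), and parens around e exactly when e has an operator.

i=0: 4 = 2^2 (b=2); 2→3: 3^3 = 27; 27−1 = 26
i=1: 26 = 2·3^2 + 2·3 + 2 (b=3); 3→4: 2·4^2 + 2·4 + 2 = 42; 42−1 = 41
i=2: 41 = 2·4^2 + 2·4 + 1 (b=4); 4→5: 2·5^2 + 2·5 + 1 = 61; 61−1 = 60
i=3: 60 = 2·5^2 + 2·5 (b=5); 5→6: 2·6^2 + 2·6 = 84; 84−1 = 83
i=4: 83 = 2·6^2 + 6 + 5 (b=6); 6→7: 2·7^2 + 7 + 5 = 110; 110−1 = 109
i=5: 109 = 2·7^2 + 7 + 4 (b=7); 7→8: 2·8^2 + 8 + 4 = 140; 140−1 = 139
i=6: 139 = 2·8^2 + 8 + 3 (b=8); 8→9: 2·9^2 + 9 + 3 = 174; 174−1 = 173
i=7: 173 = 2·9^2 + 9 + 2 (b=9); 9→10: 2·10^2 + 10 + 2 = 212; 212−1 = 211
i=8: 211 = 2·10^2 + 10 + 1 (b=10); 10→11: 2·11^2 + 11 + 1 = 254; 254−1 = 253

ω^2·2 + ω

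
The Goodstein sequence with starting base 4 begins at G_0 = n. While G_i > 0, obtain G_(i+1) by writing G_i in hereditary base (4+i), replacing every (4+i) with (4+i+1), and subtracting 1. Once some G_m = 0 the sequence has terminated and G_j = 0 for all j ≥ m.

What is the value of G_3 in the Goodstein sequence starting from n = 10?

13

G_0 = 10. HB_4(10) = 2·4 + 2. Bump = 12. G_1 = 11.
G_1 = 11. HB_5(11) = 2·5 + 1. Bump = 13. G_2 = 12.
G_2 = 12. HB_6(12) = 2·6. Bump = 14. G_3 = 13.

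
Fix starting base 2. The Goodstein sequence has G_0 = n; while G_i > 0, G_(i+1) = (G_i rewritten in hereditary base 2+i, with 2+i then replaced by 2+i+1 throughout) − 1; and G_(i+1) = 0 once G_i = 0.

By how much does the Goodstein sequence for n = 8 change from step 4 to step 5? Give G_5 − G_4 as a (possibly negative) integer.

1553800

step 0: 8 = 2^(2 + 1); sub 3 for 2: 3^(3 + 1); = 81; G_1 = 81−1 = 80
step 1: 80 = 2·3^3 + 2·3^2 + 2·3 + 2; sub 4 for 3: 2·4^4 + 2·4^2 + 2·4 + 2; = 554; G_2 = 554−1 = 553
step 2: 553 = 2·4^4 + 2·4^2 + 2·4 + 1; sub 5 for 4: 2·5^5 + 2·5^2 + 2·5 + 1; = 6311; G_3 = 6311−1 = 6310
step 3: 6310 = 2·5^5 + 2·5^2 + 2·5; sub 6 for 5: 2·6^6 + 2·6^2 + 2·6; = 93396; G_4 = 93396−1 = 93395
step 4: 93395 = 2·6^6 + 2·6^2 + 6 + 5; sub 7 for 6: 2·7^7 + 2·7^2 + 7 + 5; = 1647196; G_5 = 1647196−1 = 1647195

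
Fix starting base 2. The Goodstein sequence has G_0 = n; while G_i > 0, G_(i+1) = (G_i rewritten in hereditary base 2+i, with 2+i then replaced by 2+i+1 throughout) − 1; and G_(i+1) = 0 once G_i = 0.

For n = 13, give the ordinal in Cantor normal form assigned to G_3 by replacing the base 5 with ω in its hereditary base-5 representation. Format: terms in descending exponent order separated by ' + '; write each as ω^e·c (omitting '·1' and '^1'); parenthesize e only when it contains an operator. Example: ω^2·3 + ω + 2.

ω^(ω + 1) + ω^3·3 + ω^2·3 + ω·3 + 2

i=0: 13 = 2^(2 + 1) + 2^2 + 1 (b=2); 2→3: 3^(3 + 1) + 3^3 + 1 = 109; 109−1 = 108
i=1: 108 = 3^(3 + 1) + 3^3 (b=3); 3→4: 4^(4 + 1) + 4^4 = 1280; 1280−1 = 1279
i=2: 1279 = 4^(4 + 1) + 3·4^3 + 3·4^2 + 3·4 + 3 (b=4); 4→5: 5^(5 + 1) + 3·5^3 + 3·5^2 + 3·5 + 3 = 16093; 16093−1 = 16092
i=3: 16092 = 5^(5 + 1) + 3·5^3 + 3·5^2 + 3·5 + 2 (b=5); 5→6: 6^(6 + 1) + 3·6^3 + 3·6^2 + 3·6 + 2 = 280712; 280712−1 = 280711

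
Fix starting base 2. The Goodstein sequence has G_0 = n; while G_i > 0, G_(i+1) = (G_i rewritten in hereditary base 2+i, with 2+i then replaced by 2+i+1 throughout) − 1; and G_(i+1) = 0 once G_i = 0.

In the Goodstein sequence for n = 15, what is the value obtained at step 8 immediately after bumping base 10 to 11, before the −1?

G_0=15  [base 2] 2^(2 + 1) + 2^2 + 2 + 1  →[2↦3]→  3^(3 + 1) + 3^3 + 3 + 1 = 112  −1 ⇒ G_1=111
G_1=111  [base 3] 3^(3 + 1) + 3^3 + 3  →[3↦4]→  4^(4 + 1) + 4^4 + 4 = 1284  −1 ⇒ G_2=1283
G_2=1283  [base 4] 4^(4 + 1) + 4^4 + 3  →[4↦5]→  5^(5 + 1) + 5^5 + 3 = 18753  −1 ⇒ G_3=18752
G_3=18752  [base 5] 5^(5 + 1) + 5^5 + 2  →[5↦6]→  6^(6 + 1) + 6^6 + 2 = 326594  −1 ⇒ G_4=326593
G_4=326593  [base 6] 6^(6 + 1) + 6^6 + 1  →[6↦7]→  7^(7 + 1) + 7^7 + 1 = 6588345  −1 ⇒ G_5=6588344
G_5=6588344  [base 7] 7^(7 + 1) + 7^7  →[7↦8]→  8^(8 + 1) + 8^8 = 150994944  −1 ⇒ G_6=150994943
G_6=150994943  [base 8] 8^(8 + 1) + 7·8^7 + 7·8^6 + 7·8^5 + 7·8^4 + 7·8^3 + 7·8^2 + 7·8 + 7  →[8↦9]→  9^(9 + 1) + 7·9^7 + 7·9^6 + 7·9^5 + 7·9^4 + 7·9^3 + 7·9^2 + 7·9 + 7 = 3524450281  −1 ⇒ G_7=3524450280
G_7=3524450280  [base 9] 9^(9 + 1) + 7·9^7 + 7·9^6 + 7·9^5 + 7·9^4 + 7·9^3 + 7·9^2 + 7·9 + 6  →[9↦10]→  10^(10 + 1) + 7·10^7 + 7·10^6 + 7·10^5 + 7·10^4 + 7·10^3 + 7·10^2 + 7·10 + 6 = 100077777776  −1 ⇒ G_8=100077777775

3138578427935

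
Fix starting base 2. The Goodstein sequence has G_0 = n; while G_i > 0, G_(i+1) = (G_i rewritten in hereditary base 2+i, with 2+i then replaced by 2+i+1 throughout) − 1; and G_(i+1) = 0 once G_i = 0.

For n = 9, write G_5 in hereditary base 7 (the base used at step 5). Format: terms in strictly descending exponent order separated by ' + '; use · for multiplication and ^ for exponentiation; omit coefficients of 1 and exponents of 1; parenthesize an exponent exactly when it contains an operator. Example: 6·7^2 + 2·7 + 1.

3·7^7 + 3·7^3 + 3·7^2 + 3·7

9 —HB2→ 2^(2 + 1) + 1 —bump→ 3^(3 + 1) + 1 = 82 —(−1)→ 81
81 —HB3→ 3^(3 + 1) —bump→ 4^(4 + 1) = 1024 —(−1)→ 1023
1023 —HB4→ 3·4^4 + 3·4^3 + 3·4^2 + 3·4 + 3 —bump→ 3·5^5 + 3·5^3 + 3·5^2 + 3·5 + 3 = 9843 —(−1)→ 9842
9842 —HB5→ 3·5^5 + 3·5^3 + 3·5^2 + 3·5 + 2 —bump→ 3·6^6 + 3·6^3 + 3·6^2 + 3·6 + 2 = 140744 —(−1)→ 140743
140743 —HB6→ 3·6^6 + 3·6^3 + 3·6^2 + 3·6 + 1 —bump→ 3·7^7 + 3·7^3 + 3·7^2 + 3·7 + 1 = 2471827 —(−1)→ 2471826
2471826 —HB7→ 3·7^7 + 3·7^3 + 3·7^2 + 3·7 —bump→ 3·8^8 + 3·8^3 + 3·8^2 + 3·8 = 50333400 —(−1)→ 50333399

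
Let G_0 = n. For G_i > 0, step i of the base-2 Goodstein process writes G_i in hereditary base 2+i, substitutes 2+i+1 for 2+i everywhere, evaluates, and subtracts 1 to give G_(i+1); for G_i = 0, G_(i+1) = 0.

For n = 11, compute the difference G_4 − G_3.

264310

base 2: 11 = 2^(2 + 1) + 2 + 1; at 3: 3^(3 + 1) + 3 + 1 = 85; next = 84
base 3: 84 = 3^(3 + 1) + 3; at 4: 4^(4 + 1) + 4 = 1028; next = 1027
base 4: 1027 = 4^(4 + 1) + 3; at 5: 5^(5 + 1) + 3 = 15628; next = 15627
base 5: 15627 = 5^(5 + 1) + 2; at 6: 6^(6 + 1) + 2 = 279938; next = 279937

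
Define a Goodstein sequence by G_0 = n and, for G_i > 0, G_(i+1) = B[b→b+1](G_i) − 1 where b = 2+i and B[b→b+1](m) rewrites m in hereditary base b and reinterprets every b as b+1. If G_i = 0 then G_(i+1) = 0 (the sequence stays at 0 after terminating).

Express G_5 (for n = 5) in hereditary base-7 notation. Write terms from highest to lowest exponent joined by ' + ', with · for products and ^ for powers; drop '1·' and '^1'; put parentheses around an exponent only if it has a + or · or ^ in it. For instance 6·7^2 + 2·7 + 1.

3·7^3 + 3·7^2 + 3·7

base 2: 5 = 2^2 + 1; at 3: 3^3 + 1 = 28; next = 27
base 3: 27 = 3^3; at 4: 4^4 = 256; next = 255
base 4: 255 = 3·4^3 + 3·4^2 + 3·4 + 3; at 5: 3·5^3 + 3·5^2 + 3·5 + 3 = 468; next = 467
base 5: 467 = 3·5^3 + 3·5^2 + 3·5 + 2; at 6: 3·6^3 + 3·6^2 + 3·6 + 2 = 776; next = 775
base 6: 775 = 3·6^3 + 3·6^2 + 3·6 + 1; at 7: 3·7^3 + 3·7^2 + 3·7 + 1 = 1198; next = 1197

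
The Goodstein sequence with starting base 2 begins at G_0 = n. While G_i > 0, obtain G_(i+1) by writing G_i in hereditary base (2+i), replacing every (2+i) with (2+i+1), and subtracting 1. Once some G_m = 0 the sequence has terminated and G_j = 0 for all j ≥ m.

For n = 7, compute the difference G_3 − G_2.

7 —HB2→ 2^2 + 2 + 1 —bump→ 3^3 + 3 + 1 = 31 —(−1)→ 30
30 —HB3→ 3^3 + 3 —bump→ 4^4 + 4 = 260 —(−1)→ 259
259 —HB4→ 4^4 + 3 —bump→ 5^5 + 3 = 3128 —(−1)→ 3127

2868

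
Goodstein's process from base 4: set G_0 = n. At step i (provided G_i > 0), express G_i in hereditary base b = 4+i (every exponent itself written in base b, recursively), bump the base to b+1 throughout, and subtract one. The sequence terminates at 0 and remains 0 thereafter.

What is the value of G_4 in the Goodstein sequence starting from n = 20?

20 —HB4→ 4^2 + 4 —bump→ 5^2 + 5 = 30 —(−1)→ 29
29 —HB5→ 5^2 + 4 —bump→ 6^2 + 4 = 40 —(−1)→ 39
39 —HB6→ 6^2 + 3 —bump→ 7^2 + 3 = 52 —(−1)→ 51
51 —HB7→ 7^2 + 2 —bump→ 8^2 + 2 = 66 —(−1)→ 65
65 —HB8→ 8^2 + 1 —bump→ 9^2 + 1 = 82 —(−1)→ 81

65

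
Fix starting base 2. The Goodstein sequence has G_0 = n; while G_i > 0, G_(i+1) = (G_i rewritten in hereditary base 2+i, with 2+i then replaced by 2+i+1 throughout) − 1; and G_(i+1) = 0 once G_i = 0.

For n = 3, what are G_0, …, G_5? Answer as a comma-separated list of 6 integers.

3, 3, 3, 2, 1, 0

(0) 3|_2 = 2 + 1 ↦ 3 + 1|_3 = 4 ⇒ 3
(1) 3|_3 = 3 ↦ 4|_4 = 4 ⇒ 3
(2) 3|_4 = 3 ↦ 3|_5 = 3 ⇒ 2
(3) 2|_5 = 2 ↦ 2|_6 = 2 ⇒ 1
(4) 1|_6 = 1 ↦ 1|_7 = 1 ⇒ 0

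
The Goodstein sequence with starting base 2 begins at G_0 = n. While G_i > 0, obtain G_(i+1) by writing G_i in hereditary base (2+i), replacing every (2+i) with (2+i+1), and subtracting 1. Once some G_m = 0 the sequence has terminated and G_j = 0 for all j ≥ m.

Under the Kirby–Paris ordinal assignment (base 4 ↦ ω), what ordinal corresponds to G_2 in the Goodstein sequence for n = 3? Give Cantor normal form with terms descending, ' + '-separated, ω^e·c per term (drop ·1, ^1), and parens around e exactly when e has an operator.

3

i=0: 3 = 2 + 1 (b=2); 2→3: 3 + 1 = 4; 4−1 = 3
i=1: 3 = 3 (b=3); 3→4: 4 = 4; 4−1 = 3
i=2: 3 = 3 (b=4); 4→5: 3 = 3; 3−1 = 2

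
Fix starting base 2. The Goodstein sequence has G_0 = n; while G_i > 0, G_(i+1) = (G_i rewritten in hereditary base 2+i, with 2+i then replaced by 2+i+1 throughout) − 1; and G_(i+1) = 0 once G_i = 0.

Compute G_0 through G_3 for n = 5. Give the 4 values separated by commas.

[0] 5 ≡ 2^2 + 1 (base 2). Lift 3: 28. −1: 27.
[1] 27 ≡ 3^3 (base 3). Lift 4: 256. −1: 255.
[2] 255 ≡ 3·4^3 + 3·4^2 + 3·4 + 3 (base 4). Lift 5: 468. −1: 467.

5, 27, 255, 467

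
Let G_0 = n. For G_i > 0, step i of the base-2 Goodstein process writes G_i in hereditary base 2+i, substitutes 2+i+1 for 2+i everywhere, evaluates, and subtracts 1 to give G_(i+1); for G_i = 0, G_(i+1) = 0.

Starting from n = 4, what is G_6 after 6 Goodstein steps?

step 0: 4 = 2^2; sub 3 for 2: 3^3; = 27; G_1 = 27−1 = 26
step 1: 26 = 2·3^2 + 2·3 + 2; sub 4 for 3: 2·4^2 + 2·4 + 2; = 42; G_2 = 42−1 = 41
step 2: 41 = 2·4^2 + 2·4 + 1; sub 5 for 4: 2·5^2 + 2·5 + 1; = 61; G_3 = 61−1 = 60
step 3: 60 = 2·5^2 + 2·5; sub 6 for 5: 2·6^2 + 2·6; = 84; G_4 = 84−1 = 83
step 4: 83 = 2·6^2 + 6 + 5; sub 7 for 6: 2·7^2 + 7 + 5; = 110; G_5 = 110−1 = 109
step 5: 109 = 2·7^2 + 7 + 4; sub 8 for 7: 2·8^2 + 8 + 4; = 140; G_6 = 140−1 = 139
step 6: 139 = 2·8^2 + 8 + 3; sub 9 for 8: 2·9^2 + 9 + 3; = 174; G_7 = 174−1 = 173

139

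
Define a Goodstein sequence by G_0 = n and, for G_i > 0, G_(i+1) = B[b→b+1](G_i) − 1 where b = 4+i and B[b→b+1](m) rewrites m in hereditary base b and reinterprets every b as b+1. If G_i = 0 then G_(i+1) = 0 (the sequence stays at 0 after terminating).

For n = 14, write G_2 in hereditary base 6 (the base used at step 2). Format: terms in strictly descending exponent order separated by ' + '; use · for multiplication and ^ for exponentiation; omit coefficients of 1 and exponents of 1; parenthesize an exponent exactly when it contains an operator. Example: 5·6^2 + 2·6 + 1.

3·6

base 4: 14 = 3·4 + 2; at 5: 3·5 + 2 = 17; next = 16
base 5: 16 = 3·5 + 1; at 6: 3·6 + 1 = 19; next = 18
base 6: 18 = 3·6; at 7: 3·7 = 21; next = 20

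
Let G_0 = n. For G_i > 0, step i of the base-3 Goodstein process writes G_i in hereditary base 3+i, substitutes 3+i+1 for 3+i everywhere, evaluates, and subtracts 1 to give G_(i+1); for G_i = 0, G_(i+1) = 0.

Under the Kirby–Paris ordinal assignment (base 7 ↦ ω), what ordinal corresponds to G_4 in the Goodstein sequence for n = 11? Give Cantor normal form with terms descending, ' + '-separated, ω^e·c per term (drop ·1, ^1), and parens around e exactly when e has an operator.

ω·5 + 4

G_0=11  [base 3] 3^2 + 2  →[3↦4]→  4^2 + 2 = 18  −1 ⇒ G_1=17
G_1=17  [base 4] 4^2 + 1  →[4↦5]→  5^2 + 1 = 26  −1 ⇒ G_2=25
G_2=25  [base 5] 5^2  →[5↦6]→  6^2 = 36  −1 ⇒ G_3=35
G_3=35  [base 6] 5·6 + 5  →[6↦7]→  5·7 + 5 = 40  −1 ⇒ G_4=39
G_4=39  [base 7] 5·7 + 4  →[7↦8]→  5·8 + 4 = 44  −1 ⇒ G_5=43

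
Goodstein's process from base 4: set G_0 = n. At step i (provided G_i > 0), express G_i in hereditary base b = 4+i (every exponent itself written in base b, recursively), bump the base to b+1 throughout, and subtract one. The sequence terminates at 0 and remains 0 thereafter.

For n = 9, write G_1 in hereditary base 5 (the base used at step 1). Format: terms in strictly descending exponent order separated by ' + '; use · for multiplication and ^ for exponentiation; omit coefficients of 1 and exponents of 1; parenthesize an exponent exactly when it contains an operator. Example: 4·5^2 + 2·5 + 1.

G_0=9  [base 4] 2·4 + 1  →[4↦5]→  2·5 + 1 = 11  −1 ⇒ G_1=10
G_1=10  [base 5] 2·5  →[5↦6]→  2·6 = 12  −1 ⇒ G_2=11

2·5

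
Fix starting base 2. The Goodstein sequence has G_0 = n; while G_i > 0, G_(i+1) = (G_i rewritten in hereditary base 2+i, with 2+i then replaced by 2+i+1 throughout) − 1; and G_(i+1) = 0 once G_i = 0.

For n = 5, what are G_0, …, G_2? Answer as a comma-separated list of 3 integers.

5, 27, 255

step 0: 5 = 2^2 + 1; sub 3 for 2: 3^3 + 1; = 28; G_1 = 28−1 = 27
step 1: 27 = 3^3; sub 4 for 3: 4^4; = 256; G_2 = 256−1 = 255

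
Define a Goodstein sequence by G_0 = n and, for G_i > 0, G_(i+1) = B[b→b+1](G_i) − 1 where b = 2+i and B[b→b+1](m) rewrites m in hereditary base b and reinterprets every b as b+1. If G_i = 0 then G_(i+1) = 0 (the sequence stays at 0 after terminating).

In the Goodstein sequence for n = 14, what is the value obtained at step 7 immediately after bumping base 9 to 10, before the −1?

100000555552

14 —HB2→ 2^(2 + 1) + 2^2 + 2 —bump→ 3^(3 + 1) + 3^3 + 3 = 111 —(−1)→ 110
110 —HB3→ 3^(3 + 1) + 3^3 + 2 —bump→ 4^(4 + 1) + 4^4 + 2 = 1282 —(−1)→ 1281
1281 —HB4→ 4^(4 + 1) + 4^4 + 1 —bump→ 5^(5 + 1) + 5^5 + 1 = 18751 —(−1)→ 18750
18750 —HB5→ 5^(5 + 1) + 5^5 —bump→ 6^(6 + 1) + 6^6 = 326592 —(−1)→ 326591
326591 —HB6→ 6^(6 + 1) + 5·6^5 + 5·6^4 + 5·6^3 + 5·6^2 + 5·6 + 5 —bump→ 7^(7 + 1) + 5·7^5 + 5·7^4 + 5·7^3 + 5·7^2 + 5·7 + 5 = 5862841 —(−1)→ 5862840
5862840 —HB7→ 7^(7 + 1) + 5·7^5 + 5·7^4 + 5·7^3 + 5·7^2 + 5·7 + 4 —bump→ 8^(8 + 1) + 5·8^5 + 5·8^4 + 5·8^3 + 5·8^2 + 5·8 + 4 = 134404972 —(−1)→ 134404971
134404971 —HB8→ 8^(8 + 1) + 5·8^5 + 5·8^4 + 5·8^3 + 5·8^2 + 5·8 + 3 —bump→ 9^(9 + 1) + 5·9^5 + 5·9^4 + 5·9^3 + 5·9^2 + 5·9 + 3 = 3487116549 —(−1)→ 3487116548
3487116548 —HB9→ 9^(9 + 1) + 5·9^5 + 5·9^4 + 5·9^3 + 5·9^2 + 5·9 + 2 —bump→ 10^(10 + 1) + 5·10^5 + 5·10^4 + 5·10^3 + 5·10^2 + 5·10 + 2 = 100000555552 —(−1)→ 100000555551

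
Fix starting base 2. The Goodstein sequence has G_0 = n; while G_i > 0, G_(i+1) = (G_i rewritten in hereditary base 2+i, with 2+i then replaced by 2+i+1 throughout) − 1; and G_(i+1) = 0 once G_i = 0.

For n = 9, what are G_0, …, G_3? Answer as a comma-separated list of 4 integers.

9, 81, 1023, 9842

base 2: 9 = 2^(2 + 1) + 1; at 3: 3^(3 + 1) + 1 = 82; next = 81
base 3: 81 = 3^(3 + 1); at 4: 4^(4 + 1) = 1024; next = 1023
base 4: 1023 = 3·4^4 + 3·4^3 + 3·4^2 + 3·4 + 3; at 5: 3·5^5 + 3·5^3 + 3·5^2 + 3·5 + 3 = 9843; next = 9842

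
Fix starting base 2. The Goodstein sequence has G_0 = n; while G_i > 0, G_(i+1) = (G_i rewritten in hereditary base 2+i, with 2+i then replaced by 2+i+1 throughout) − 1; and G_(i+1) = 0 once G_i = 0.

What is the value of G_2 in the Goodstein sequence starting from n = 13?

1279

(0) 13|_2 = 2^(2 + 1) + 2^2 + 1 ↦ 3^(3 + 1) + 3^3 + 1|_3 = 109 ⇒ 108
(1) 108|_3 = 3^(3 + 1) + 3^3 ↦ 4^(4 + 1) + 4^4|_4 = 1280 ⇒ 1279
(2) 1279|_4 = 4^(4 + 1) + 3·4^3 + 3·4^2 + 3·4 + 3 ↦ 5^(5 + 1) + 3·5^3 + 3·5^2 + 3·5 + 3|_5 = 16093 ⇒ 16092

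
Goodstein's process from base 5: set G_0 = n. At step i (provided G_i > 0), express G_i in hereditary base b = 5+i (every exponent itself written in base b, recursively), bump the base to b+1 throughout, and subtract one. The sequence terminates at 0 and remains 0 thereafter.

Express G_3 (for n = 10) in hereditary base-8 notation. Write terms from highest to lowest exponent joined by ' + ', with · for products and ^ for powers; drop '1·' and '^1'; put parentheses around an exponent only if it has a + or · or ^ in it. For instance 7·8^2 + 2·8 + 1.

8 + 3

G_0 = 10. HB_5(10) = 2·5. Bump = 12. G_1 = 11.
G_1 = 11. HB_6(11) = 6 + 5. Bump = 12. G_2 = 11.
G_2 = 11. HB_7(11) = 7 + 4. Bump = 12. G_3 = 11.
G_3 = 11. HB_8(11) = 8 + 3. Bump = 12. G_4 = 11.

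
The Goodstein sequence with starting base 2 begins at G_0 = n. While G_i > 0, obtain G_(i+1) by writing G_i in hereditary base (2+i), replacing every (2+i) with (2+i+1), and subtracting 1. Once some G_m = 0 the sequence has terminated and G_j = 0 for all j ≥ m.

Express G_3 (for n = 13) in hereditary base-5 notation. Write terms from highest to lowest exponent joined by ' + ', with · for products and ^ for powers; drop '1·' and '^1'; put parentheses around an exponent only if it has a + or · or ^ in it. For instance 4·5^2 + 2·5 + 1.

[0] 13 ≡ 2^(2 + 1) + 2^2 + 1 (base 2). Lift 3: 109. −1: 108.
[1] 108 ≡ 3^(3 + 1) + 3^3 (base 3). Lift 4: 1280. −1: 1279.
[2] 1279 ≡ 4^(4 + 1) + 3·4^3 + 3·4^2 + 3·4 + 3 (base 4). Lift 5: 16093. −1: 16092.
[3] 16092 ≡ 5^(5 + 1) + 3·5^3 + 3·5^2 + 3·5 + 2 (base 5). Lift 6: 280712. −1: 280711.

5^(5 + 1) + 3·5^3 + 3·5^2 + 3·5 + 2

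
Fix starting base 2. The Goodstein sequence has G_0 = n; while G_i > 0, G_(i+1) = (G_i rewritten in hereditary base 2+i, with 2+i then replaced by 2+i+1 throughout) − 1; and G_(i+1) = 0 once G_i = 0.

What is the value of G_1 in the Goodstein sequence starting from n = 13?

108

i=0: 13 = 2^(2 + 1) + 2^2 + 1 (b=2); 2→3: 3^(3 + 1) + 3^3 + 1 = 109; 109−1 = 108
i=1: 108 = 3^(3 + 1) + 3^3 (b=3); 3→4: 4^(4 + 1) + 4^4 = 1280; 1280−1 = 1279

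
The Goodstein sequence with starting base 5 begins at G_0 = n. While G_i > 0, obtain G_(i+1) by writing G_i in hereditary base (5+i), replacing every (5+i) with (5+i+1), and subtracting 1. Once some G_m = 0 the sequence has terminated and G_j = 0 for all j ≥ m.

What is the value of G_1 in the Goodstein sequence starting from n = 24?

[0] 24 ≡ 4·5 + 4 (base 5). Lift 6: 28. −1: 27.
[1] 27 ≡ 4·6 + 3 (base 6). Lift 7: 31. −1: 30.

27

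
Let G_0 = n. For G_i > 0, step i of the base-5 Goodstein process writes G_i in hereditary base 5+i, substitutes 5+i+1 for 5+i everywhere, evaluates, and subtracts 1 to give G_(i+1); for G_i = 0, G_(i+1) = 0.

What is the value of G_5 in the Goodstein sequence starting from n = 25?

i=0: 25 = 5^2 (b=5); 5→6: 6^2 = 36; 36−1 = 35
i=1: 35 = 5·6 + 5 (b=6); 6→7: 5·7 + 5 = 40; 40−1 = 39
i=2: 39 = 5·7 + 4 (b=7); 7→8: 5·8 + 4 = 44; 44−1 = 43
i=3: 43 = 5·8 + 3 (b=8); 8→9: 5·9 + 3 = 48; 48−1 = 47
i=4: 47 = 5·9 + 2 (b=9); 9→10: 5·10 + 2 = 52; 52−1 = 51
i=5: 51 = 5·10 + 1 (b=10); 10→11: 5·11 + 1 = 56; 56−1 = 55

51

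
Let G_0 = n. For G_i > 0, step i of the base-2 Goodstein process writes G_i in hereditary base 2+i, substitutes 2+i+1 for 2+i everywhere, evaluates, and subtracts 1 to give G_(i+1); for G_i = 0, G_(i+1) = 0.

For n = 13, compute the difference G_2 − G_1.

G_0=13  [base 2] 2^(2 + 1) + 2^2 + 1  →[2↦3]→  3^(3 + 1) + 3^3 + 1 = 109  −1 ⇒ G_1=108
G_1=108  [base 3] 3^(3 + 1) + 3^3  →[3↦4]→  4^(4 + 1) + 4^4 = 1280  −1 ⇒ G_2=1279

1171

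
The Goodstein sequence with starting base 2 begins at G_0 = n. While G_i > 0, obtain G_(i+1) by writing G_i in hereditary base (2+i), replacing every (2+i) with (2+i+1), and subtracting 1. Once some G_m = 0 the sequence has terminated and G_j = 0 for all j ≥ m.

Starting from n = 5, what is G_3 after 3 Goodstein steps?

G_0=5  [base 2] 2^2 + 1  →[2↦3]→  3^3 + 1 = 28  −1 ⇒ G_1=27
G_1=27  [base 3] 3^3  →[3↦4]→  4^4 = 256  −1 ⇒ G_2=255
G_2=255  [base 4] 3·4^3 + 3·4^2 + 3·4 + 3  →[4↦5]→  3·5^3 + 3·5^2 + 3·5 + 3 = 468  −1 ⇒ G_3=467
G_3=467  [base 5] 3·5^3 + 3·5^2 + 3·5 + 2  →[5↦6]→  3·6^3 + 3·6^2 + 3·6 + 2 = 776  −1 ⇒ G_4=775

467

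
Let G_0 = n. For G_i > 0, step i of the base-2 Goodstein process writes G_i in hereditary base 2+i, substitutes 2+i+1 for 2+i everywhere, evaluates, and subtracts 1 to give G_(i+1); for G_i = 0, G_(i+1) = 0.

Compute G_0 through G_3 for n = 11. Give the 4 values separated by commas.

11, 84, 1027, 15627

[0] 11 ≡ 2^(2 + 1) + 2 + 1 (base 2). Lift 3: 85. −1: 84.
[1] 84 ≡ 3^(3 + 1) + 3 (base 3). Lift 4: 1028. −1: 1027.
[2] 1027 ≡ 4^(4 + 1) + 3 (base 4). Lift 5: 15628. −1: 15627.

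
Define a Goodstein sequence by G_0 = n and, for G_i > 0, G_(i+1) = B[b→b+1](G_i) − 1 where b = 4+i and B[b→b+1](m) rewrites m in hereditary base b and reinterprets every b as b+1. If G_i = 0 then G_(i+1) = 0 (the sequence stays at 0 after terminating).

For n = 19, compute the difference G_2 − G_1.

10

[0] 19 ≡ 4^2 + 3 (base 4). Lift 5: 28. −1: 27.
[1] 27 ≡ 5^2 + 2 (base 5). Lift 6: 38. −1: 37.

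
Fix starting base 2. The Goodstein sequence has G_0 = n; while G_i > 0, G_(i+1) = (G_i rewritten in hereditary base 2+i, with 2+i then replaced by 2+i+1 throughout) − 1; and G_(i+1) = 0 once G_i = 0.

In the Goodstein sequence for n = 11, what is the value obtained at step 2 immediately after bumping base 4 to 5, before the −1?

15628

G_0 = 11. HB_2(11) = 2^(2 + 1) + 2 + 1. Bump = 85. G_1 = 84.
G_1 = 84. HB_3(84) = 3^(3 + 1) + 3. Bump = 1028. G_2 = 1027.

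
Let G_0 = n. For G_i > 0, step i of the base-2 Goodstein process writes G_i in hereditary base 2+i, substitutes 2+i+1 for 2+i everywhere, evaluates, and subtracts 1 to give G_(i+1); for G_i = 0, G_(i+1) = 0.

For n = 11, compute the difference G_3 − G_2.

14600

(0) 11|_2 = 2^(2 + 1) + 2 + 1 ↦ 3^(3 + 1) + 3 + 1|_3 = 85 ⇒ 84
(1) 84|_3 = 3^(3 + 1) + 3 ↦ 4^(4 + 1) + 4|_4 = 1028 ⇒ 1027
(2) 1027|_4 = 4^(4 + 1) + 3 ↦ 5^(5 + 1) + 3|_5 = 15628 ⇒ 15627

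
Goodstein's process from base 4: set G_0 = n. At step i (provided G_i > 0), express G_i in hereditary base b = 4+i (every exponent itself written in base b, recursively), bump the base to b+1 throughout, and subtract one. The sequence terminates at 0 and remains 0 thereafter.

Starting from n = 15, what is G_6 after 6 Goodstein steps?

25

[0] 15 ≡ 3·4 + 3 (base 4). Lift 5: 18. −1: 17.
[1] 17 ≡ 3·5 + 2 (base 5). Lift 6: 20. −1: 19.
[2] 19 ≡ 3·6 + 1 (base 6). Lift 7: 22. −1: 21.
[3] 21 ≡ 3·7 (base 7). Lift 8: 24. −1: 23.
[4] 23 ≡ 2·8 + 7 (base 8). Lift 9: 25. −1: 24.
[5] 24 ≡ 2·9 + 6 (base 9). Lift 10: 26. −1: 25.
[6] 25 ≡ 2·10 + 5 (base 10). Lift 11: 27. −1: 26.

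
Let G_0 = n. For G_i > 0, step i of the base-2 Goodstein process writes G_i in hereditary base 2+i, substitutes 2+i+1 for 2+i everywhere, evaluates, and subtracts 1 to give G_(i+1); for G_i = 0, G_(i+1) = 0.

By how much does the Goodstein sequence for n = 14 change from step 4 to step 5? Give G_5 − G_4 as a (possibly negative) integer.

i=0: 14 = 2^(2 + 1) + 2^2 + 2 (b=2); 2→3: 3^(3 + 1) + 3^3 + 3 = 111; 111−1 = 110
i=1: 110 = 3^(3 + 1) + 3^3 + 2 (b=3); 3→4: 4^(4 + 1) + 4^4 + 2 = 1282; 1282−1 = 1281
i=2: 1281 = 4^(4 + 1) + 4^4 + 1 (b=4); 4→5: 5^(5 + 1) + 5^5 + 1 = 18751; 18751−1 = 18750
i=3: 18750 = 5^(5 + 1) + 5^5 (b=5); 5→6: 6^(6 + 1) + 6^6 = 326592; 326592−1 = 326591
i=4: 326591 = 6^(6 + 1) + 5·6^5 + 5·6^4 + 5·6^3 + 5·6^2 + 5·6 + 5 (b=6); 6→7: 7^(7 + 1) + 5·7^5 + 5·7^4 + 5·7^3 + 5·7^2 + 5·7 + 5 = 5862841; 5862841−1 = 5862840

5536249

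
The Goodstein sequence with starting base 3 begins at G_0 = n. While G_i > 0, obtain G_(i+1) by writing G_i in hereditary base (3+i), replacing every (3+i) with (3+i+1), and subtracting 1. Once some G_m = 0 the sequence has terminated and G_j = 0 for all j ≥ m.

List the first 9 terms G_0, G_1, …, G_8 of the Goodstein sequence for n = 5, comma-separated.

G_0 = 5. HB_3(5) = 3 + 2. Bump = 6. G_1 = 5.
G_1 = 5. HB_4(5) = 4 + 1. Bump = 6. G_2 = 5.
G_2 = 5. HB_5(5) = 5. Bump = 6. G_3 = 5.
G_3 = 5. HB_6(5) = 5. Bump = 5. G_4 = 4.
G_4 = 4. HB_7(4) = 4. Bump = 4. G_5 = 3.
G_5 = 3. HB_8(3) = 3. Bump = 3. G_6 = 2.
G_6 = 2. HB_9(2) = 2. Bump = 2. G_7 = 1.
G_7 = 1. HB_10(1) = 1. Bump = 1. G_8 = 0.

5, 5, 5, 5, 4, 3, 2, 1, 0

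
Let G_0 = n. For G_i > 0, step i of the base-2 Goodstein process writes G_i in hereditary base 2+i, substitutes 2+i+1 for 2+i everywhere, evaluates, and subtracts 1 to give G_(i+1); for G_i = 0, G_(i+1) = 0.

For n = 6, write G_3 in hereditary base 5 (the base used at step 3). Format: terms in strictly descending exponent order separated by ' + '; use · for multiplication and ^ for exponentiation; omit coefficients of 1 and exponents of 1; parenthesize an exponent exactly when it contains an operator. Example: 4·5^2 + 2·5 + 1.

base 2: 6 = 2^2 + 2; at 3: 3^3 + 3 = 30; next = 29
base 3: 29 = 3^3 + 2; at 4: 4^4 + 2 = 258; next = 257
base 4: 257 = 4^4 + 1; at 5: 5^5 + 1 = 3126; next = 3125

5^5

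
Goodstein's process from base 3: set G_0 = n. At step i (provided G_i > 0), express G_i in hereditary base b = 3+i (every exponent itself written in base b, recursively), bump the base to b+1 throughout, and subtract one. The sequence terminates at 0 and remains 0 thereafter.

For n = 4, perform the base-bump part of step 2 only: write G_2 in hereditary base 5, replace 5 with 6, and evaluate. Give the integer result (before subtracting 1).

base 3: 4 = 3 + 1; at 4: 4 + 1 = 5; next = 4
base 4: 4 = 4; at 5: 5 = 5; next = 4

4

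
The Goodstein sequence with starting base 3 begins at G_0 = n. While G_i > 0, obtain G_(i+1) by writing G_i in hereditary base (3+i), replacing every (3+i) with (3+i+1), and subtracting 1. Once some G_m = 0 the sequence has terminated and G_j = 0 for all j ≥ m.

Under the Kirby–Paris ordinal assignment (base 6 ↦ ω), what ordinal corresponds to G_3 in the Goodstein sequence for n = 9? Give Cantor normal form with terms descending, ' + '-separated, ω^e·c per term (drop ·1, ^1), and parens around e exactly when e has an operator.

ω·3 + 1

(0) 9|_3 = 3^2 ↦ 4^2|_4 = 16 ⇒ 15
(1) 15|_4 = 3·4 + 3 ↦ 3·5 + 3|_5 = 18 ⇒ 17
(2) 17|_5 = 3·5 + 2 ↦ 3·6 + 2|_6 = 20 ⇒ 19
(3) 19|_6 = 3·6 + 1 ↦ 3·7 + 1|_7 = 22 ⇒ 21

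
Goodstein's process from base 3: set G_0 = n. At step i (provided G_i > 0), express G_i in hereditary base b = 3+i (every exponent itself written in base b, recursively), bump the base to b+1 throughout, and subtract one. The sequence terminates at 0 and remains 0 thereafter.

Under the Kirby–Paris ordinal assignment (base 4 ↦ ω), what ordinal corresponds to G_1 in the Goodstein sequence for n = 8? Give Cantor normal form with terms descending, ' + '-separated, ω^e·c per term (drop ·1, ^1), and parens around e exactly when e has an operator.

ω·2 + 1

i=0: 8 = 2·3 + 2 (b=3); 3→4: 2·4 + 2 = 10; 10−1 = 9
i=1: 9 = 2·4 + 1 (b=4); 4→5: 2·5 + 1 = 11; 11−1 = 10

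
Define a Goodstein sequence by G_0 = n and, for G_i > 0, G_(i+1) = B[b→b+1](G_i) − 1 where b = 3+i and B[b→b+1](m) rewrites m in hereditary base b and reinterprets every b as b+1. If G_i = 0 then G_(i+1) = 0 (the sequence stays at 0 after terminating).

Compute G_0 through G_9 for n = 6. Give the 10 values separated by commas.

6, 7, 7, 7, 7, 7, 6, 5, 4, 3

[0] 6 ≡ 2·3 (base 3). Lift 4: 8. −1: 7.
[1] 7 ≡ 4 + 3 (base 4). Lift 5: 8. −1: 7.
[2] 7 ≡ 5 + 2 (base 5). Lift 6: 8. −1: 7.
[3] 7 ≡ 6 + 1 (base 6). Lift 7: 8. −1: 7.
[4] 7 ≡ 7 (base 7). Lift 8: 8. −1: 7.
[5] 7 ≡ 7 (base 8). Lift 9: 7. −1: 6.
[6] 6 ≡ 6 (base 9). Lift 10: 6. −1: 5.
[7] 5 ≡ 5 (base 10). Lift 11: 5. −1: 4.
[8] 4 ≡ 4 (base 11). Lift 12: 4. −1: 3.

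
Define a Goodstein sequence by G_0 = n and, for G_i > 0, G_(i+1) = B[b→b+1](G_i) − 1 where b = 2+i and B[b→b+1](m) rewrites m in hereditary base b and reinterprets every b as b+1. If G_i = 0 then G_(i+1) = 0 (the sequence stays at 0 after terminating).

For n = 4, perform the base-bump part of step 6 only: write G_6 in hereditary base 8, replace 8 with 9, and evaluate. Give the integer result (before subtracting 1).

174

base 2: 4 = 2^2; at 3: 3^3 = 27; next = 26
base 3: 26 = 2·3^2 + 2·3 + 2; at 4: 2·4^2 + 2·4 + 2 = 42; next = 41
base 4: 41 = 2·4^2 + 2·4 + 1; at 5: 2·5^2 + 2·5 + 1 = 61; next = 60
base 5: 60 = 2·5^2 + 2·5; at 6: 2·6^2 + 2·6 = 84; next = 83
base 6: 83 = 2·6^2 + 6 + 5; at 7: 2·7^2 + 7 + 5 = 110; next = 109
base 7: 109 = 2·7^2 + 7 + 4; at 8: 2·8^2 + 8 + 4 = 140; next = 139
base 8: 139 = 2·8^2 + 8 + 3; at 9: 2·9^2 + 9 + 3 = 174; next = 173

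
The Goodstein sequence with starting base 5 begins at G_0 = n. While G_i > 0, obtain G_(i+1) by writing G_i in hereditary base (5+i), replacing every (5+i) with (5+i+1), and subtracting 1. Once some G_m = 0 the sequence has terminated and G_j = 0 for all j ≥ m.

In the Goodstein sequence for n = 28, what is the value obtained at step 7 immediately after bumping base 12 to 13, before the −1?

(0) 28|_5 = 5^2 + 3 ↦ 6^2 + 3|_6 = 39 ⇒ 38
(1) 38|_6 = 6^2 + 2 ↦ 7^2 + 2|_7 = 51 ⇒ 50
(2) 50|_7 = 7^2 + 1 ↦ 8^2 + 1|_8 = 65 ⇒ 64
(3) 64|_8 = 8^2 ↦ 9^2|_9 = 81 ⇒ 80
(4) 80|_9 = 8·9 + 8 ↦ 8·10 + 8|_10 = 88 ⇒ 87
(5) 87|_10 = 8·10 + 7 ↦ 8·11 + 7|_11 = 95 ⇒ 94
(6) 94|_11 = 8·11 + 6 ↦ 8·12 + 6|_12 = 102 ⇒ 101

109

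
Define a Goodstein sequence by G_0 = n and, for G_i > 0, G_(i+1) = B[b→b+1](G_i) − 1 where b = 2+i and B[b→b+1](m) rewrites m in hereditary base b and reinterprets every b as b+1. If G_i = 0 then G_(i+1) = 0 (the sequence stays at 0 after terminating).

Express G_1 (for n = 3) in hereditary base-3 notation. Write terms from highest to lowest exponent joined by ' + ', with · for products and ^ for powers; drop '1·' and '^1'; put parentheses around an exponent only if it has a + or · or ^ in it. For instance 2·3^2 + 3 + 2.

3

G_0=3  [base 2] 2 + 1  →[2↦3]→  3 + 1 = 4  −1 ⇒ G_1=3
G_1=3  [base 3] 3  →[3↦4]→  4 = 4  −1 ⇒ G_2=3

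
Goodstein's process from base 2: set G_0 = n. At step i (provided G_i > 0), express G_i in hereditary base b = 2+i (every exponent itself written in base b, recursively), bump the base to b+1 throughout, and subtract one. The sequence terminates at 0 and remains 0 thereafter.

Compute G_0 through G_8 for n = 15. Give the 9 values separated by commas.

15, 111, 1283, 18752, 326593, 6588344, 150994943, 3524450280, 100077777775

(0) 15|_2 = 2^(2 + 1) + 2^2 + 2 + 1 ↦ 3^(3 + 1) + 3^3 + 3 + 1|_3 = 112 ⇒ 111
(1) 111|_3 = 3^(3 + 1) + 3^3 + 3 ↦ 4^(4 + 1) + 4^4 + 4|_4 = 1284 ⇒ 1283
(2) 1283|_4 = 4^(4 + 1) + 4^4 + 3 ↦ 5^(5 + 1) + 5^5 + 3|_5 = 18753 ⇒ 18752
(3) 18752|_5 = 5^(5 + 1) + 5^5 + 2 ↦ 6^(6 + 1) + 6^6 + 2|_6 = 326594 ⇒ 326593
(4) 326593|_6 = 6^(6 + 1) + 6^6 + 1 ↦ 7^(7 + 1) + 7^7 + 1|_7 = 6588345 ⇒ 6588344
(5) 6588344|_7 = 7^(7 + 1) + 7^7 ↦ 8^(8 + 1) + 8^8|_8 = 150994944 ⇒ 150994943
(6) 150994943|_8 = 8^(8 + 1) + 7·8^7 + 7·8^6 + 7·8^5 + 7·8^4 + 7·8^3 + 7·8^2 + 7·8 + 7 ↦ 9^(9 + 1) + 7·9^7 + 7·9^6 + 7·9^5 + 7·9^4 + 7·9^3 + 7·9^2 + 7·9 + 7|_9 = 3524450281 ⇒ 3524450280
(7) 3524450280|_9 = 9^(9 + 1) + 7·9^7 + 7·9^6 + 7·9^5 + 7·9^4 + 7·9^3 + 7·9^2 + 7·9 + 6 ↦ 10^(10 + 1) + 7·10^7 + 7·10^6 + 7·10^5 + 7·10^4 + 7·10^3 + 7·10^2 + 7·10 + 6|_10 = 100077777776 ⇒ 100077777775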